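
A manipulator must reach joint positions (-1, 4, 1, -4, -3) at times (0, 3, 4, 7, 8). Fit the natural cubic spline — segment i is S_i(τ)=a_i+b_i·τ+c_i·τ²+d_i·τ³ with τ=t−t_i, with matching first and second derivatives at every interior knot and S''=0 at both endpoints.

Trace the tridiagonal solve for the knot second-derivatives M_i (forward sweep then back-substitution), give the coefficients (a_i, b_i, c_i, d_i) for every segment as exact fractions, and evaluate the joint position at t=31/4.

  seg 0: a=-1 b=749/216 c=0 d=-389/1944
  seg 1: a=4 b=-209/108 c=-389/216 d=53/72
  seg 2: a=1 b=-719/216 c=11/27 d=95/1944
  seg 3: a=-4 b=47/108 c=61/72 d=-61/216
S(31/4) = -15281/4608

Δ: Δ0=5/3, Δ1=-3, Δ2=-5/3, Δ3=1
row 1: diag=8, rhs=-28; c'=1/8, d'=-7/2
row 2: denom=8−1·1/8=63/8; d'=(8−1·-7/2)/(63/8)=92/63
row 3: denom=8−3·8/21=48/7; d'=(16−3·92/63)/(48/7)=61/36
back: M3=61/36
back: M2=92/63−8/21·61/36=22/27
back: M1=-7/2−1/8·22/27=-389/108
M: M0=0, M1=-389/108, M2=22/27, M3=61/36, M4=0
seg 0: a=-1, c=M0/2=0, d=(M1−M0)/(6·3)=-389/1944, b=Δ0−h0·(2M0+M1)/6=749/216
seg 1: a=4, c=M1/2=-389/216, d=(M2−M1)/(6·1)=53/72, b=Δ1−h1·(2M1+M2)/6=-209/108
seg 2: a=1, c=M2/2=11/27, d=(M3−M2)/(6·3)=95/1944, b=Δ2−h2·(2M2+M3)/6=-719/216
seg 3: a=-4, c=M3/2=61/72, d=(M4−M3)/(6·1)=-61/216, b=Δ3−h3·(2M3+M4)/6=47/108
t_q=31/4 → seg 3, τ=3/4; S=-4+47/108·τ+61/72·τ²+-61/216·τ³=-15281/4608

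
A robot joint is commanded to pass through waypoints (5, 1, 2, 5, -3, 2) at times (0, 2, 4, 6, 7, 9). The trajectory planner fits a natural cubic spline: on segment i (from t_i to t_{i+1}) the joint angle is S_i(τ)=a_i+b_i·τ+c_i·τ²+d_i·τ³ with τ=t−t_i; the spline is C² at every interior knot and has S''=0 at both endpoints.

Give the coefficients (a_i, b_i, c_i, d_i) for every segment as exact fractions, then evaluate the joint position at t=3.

  seg 0: a=5 b=-368/159 c=0 d=25/318
  seg 1: a=1 b=-218/159 c=25/53 d=295/1272
  seg 2: a=2 b=1049/318 c=395/212 d=-1757/1272
  seg 3: a=5 b=-926/159 c=-681/106 d=1351/318
  seg 4: a=-3 b=-1885/318 c=335/53 d=-335/318
S(3) = 141/424

Δ: Δ0=-2, Δ1=1/2, Δ2=3/2, Δ3=-8, Δ4=5/2
row 1: diag=8, rhs=15; c'=1/4, d'=15/8
row 2: denom=8−2·1/4=15/2; d'=(6−2·15/8)/(15/2)=3/10
row 3: denom=6−2·4/15=82/15; d'=(-57−2·3/10)/(82/15)=-432/41
row 4: denom=6−1·15/82=477/82; d'=(63−1·-432/41)/(477/82)=670/53
back: M4=670/53
back: M3=-432/41−15/82·670/53=-681/53
back: M2=3/10−4/15·-681/53=395/106
back: M1=15/8−1/4·395/106=50/53
M: M0=0, M1=50/53, M2=395/106, M3=-681/53, M4=670/53, M5=0
seg 0: a=5, c=M0/2=0, d=(M1−M0)/(6·2)=25/318, b=Δ0−h0·(2M0+M1)/6=-368/159
seg 1: a=1, c=M1/2=25/53, d=(M2−M1)/(6·2)=295/1272, b=Δ1−h1·(2M1+M2)/6=-218/159
seg 2: a=2, c=M2/2=395/212, d=(M3−M2)/(6·2)=-1757/1272, b=Δ2−h2·(2M2+M3)/6=1049/318
seg 3: a=5, c=M3/2=-681/106, d=(M4−M3)/(6·1)=1351/318, b=Δ3−h3·(2M3+M4)/6=-926/159
seg 4: a=-3, c=M4/2=335/53, d=(M5−M4)/(6·2)=-335/318, b=Δ4−h4·(2M4+M5)/6=-1885/318
t_q=3 → seg 1, τ=1; S=1+-218/159·τ+25/53·τ²+295/1272·τ³=141/424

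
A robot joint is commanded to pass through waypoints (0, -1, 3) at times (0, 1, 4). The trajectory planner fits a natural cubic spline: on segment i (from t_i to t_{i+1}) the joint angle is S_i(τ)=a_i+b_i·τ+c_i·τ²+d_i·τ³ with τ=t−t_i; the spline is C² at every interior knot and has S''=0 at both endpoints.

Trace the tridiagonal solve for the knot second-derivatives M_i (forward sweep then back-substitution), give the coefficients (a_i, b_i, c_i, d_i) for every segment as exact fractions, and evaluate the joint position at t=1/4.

  seg 0: a=0 b=-31/24 c=0 d=7/24
  seg 1: a=-1 b=-5/12 c=7/8 d=-7/72
S(1/4) = -163/512

Δ: Δ0=-1, Δ1=4/3
row 1: diag=8, rhs=14; c'=3/8, d'=7/4
back: M1=7/4
M: M0=0, M1=7/4, M2=0
seg 0: a=0, c=M0/2=0, d=(M1−M0)/(6·1)=7/24, b=Δ0−h0·(2M0+M1)/6=-31/24
seg 1: a=-1, c=M1/2=7/8, d=(M2−M1)/(6·3)=-7/72, b=Δ1−h1·(2M1+M2)/6=-5/12
t_q=1/4 → seg 0, τ=1/4; S=0+-31/24·τ+0·τ²+7/24·τ³=-163/512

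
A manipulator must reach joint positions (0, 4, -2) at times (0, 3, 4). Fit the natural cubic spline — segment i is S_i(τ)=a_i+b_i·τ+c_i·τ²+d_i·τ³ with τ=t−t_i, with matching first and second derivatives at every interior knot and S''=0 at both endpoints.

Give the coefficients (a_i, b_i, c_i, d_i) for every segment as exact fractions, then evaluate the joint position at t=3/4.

  seg 0: a=0 b=49/12 c=0 d=-11/36
  seg 1: a=4 b=-25/6 c=-11/4 d=11/12
S(3/4) = 751/256

Δ: Δ0=4/3, Δ1=-6
row 1: diag=8, rhs=-44; c'=1/8, d'=-11/2
back: M1=-11/2
M: M0=0, M1=-11/2, M2=0
seg 0: a=0, c=M0/2=0, d=(M1−M0)/(6·3)=-11/36, b=Δ0−h0·(2M0+M1)/6=49/12
seg 1: a=4, c=M1/2=-11/4, d=(M2−M1)/(6·1)=11/12, b=Δ1−h1·(2M1+M2)/6=-25/6
t_q=3/4 → seg 0, τ=3/4; S=0+49/12·τ+0·τ²+-11/36·τ³=751/256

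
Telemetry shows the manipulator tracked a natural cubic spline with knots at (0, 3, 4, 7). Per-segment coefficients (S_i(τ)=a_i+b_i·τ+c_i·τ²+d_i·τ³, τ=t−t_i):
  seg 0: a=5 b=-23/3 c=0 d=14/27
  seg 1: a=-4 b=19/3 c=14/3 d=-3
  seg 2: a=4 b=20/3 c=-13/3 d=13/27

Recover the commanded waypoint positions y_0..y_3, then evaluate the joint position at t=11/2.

y_0=5 y_1=-4 y_2=4 y_3=-2
S(11/2) = 47/8

y_0 = S_0(0) = a_0 = 5
y_1 = S_1(0) = a_1 = -4
y_2 = S_2(0) = a_2 = 4
y_3 = S_2(3) = -2
t_q=11/2 is in segment 2 (τ=3/2); S_2(τ)=47/8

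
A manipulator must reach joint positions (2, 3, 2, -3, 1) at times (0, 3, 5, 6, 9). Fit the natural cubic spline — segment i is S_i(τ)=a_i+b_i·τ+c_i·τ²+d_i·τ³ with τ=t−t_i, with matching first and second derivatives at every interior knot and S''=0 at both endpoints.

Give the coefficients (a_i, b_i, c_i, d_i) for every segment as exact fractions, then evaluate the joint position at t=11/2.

  seg 0: a=2 b=19/876 c=0 d=91/2628
  seg 1: a=3 b=419/438 c=91/292 d=-911/1752
  seg 2: a=2 b=-884/219 c=-205/73 d=404/219
  seg 3: a=-3 b=-902/219 c=199/73 d=-199/657
S(11/2) = -143/292

Δ: Δ0=1/3, Δ1=-1/2, Δ2=-5, Δ3=4/3
row 1: diag=10, rhs=-5; c'=1/5, d'=-1/2
row 2: denom=6−2·1/5=28/5; d'=(-27−2·-1/2)/(28/5)=-65/14
row 3: denom=8−1·5/28=219/28; d'=(38−1·-65/14)/(219/28)=398/73
back: M3=398/73
back: M2=-65/14−5/28·398/73=-410/73
back: M1=-1/2−1/5·-410/73=91/146
M: M0=0, M1=91/146, M2=-410/73, M3=398/73, M4=0
seg 0: a=2, c=M0/2=0, d=(M1−M0)/(6·3)=91/2628, b=Δ0−h0·(2M0+M1)/6=19/876
seg 1: a=3, c=M1/2=91/292, d=(M2−M1)/(6·2)=-911/1752, b=Δ1−h1·(2M1+M2)/6=419/438
seg 2: a=2, c=M2/2=-205/73, d=(M3−M2)/(6·1)=404/219, b=Δ2−h2·(2M2+M3)/6=-884/219
seg 3: a=-3, c=M3/2=199/73, d=(M4−M3)/(6·3)=-199/657, b=Δ3−h3·(2M3+M4)/6=-902/219
t_q=11/2 → seg 2, τ=1/2; S=2+-884/219·τ+-205/73·τ²+404/219·τ³=-143/292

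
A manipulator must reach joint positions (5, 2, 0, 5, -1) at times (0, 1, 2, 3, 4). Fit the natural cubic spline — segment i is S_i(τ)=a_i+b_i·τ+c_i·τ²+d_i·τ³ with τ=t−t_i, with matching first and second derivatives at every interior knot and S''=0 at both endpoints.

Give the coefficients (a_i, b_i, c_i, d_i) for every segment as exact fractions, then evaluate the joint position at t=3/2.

Δ: Δ0=-3, Δ1=-2, Δ2=5, Δ3=-6
row 1: diag=4, rhs=6; c'=1/4, d'=3/2
row 2: denom=4−1·1/4=15/4; d'=(42−1·3/2)/(15/4)=54/5
row 3: denom=4−1·4/15=56/15; d'=(-66−1·54/5)/(56/15)=-144/7
back: M3=-144/7
back: M2=54/5−4/15·-144/7=114/7
back: M1=3/2−1/4·114/7=-18/7
M: M0=0, M1=-18/7, M2=114/7, M3=-144/7, M4=0
seg 0: a=5, c=M0/2=0, d=(M1−M0)/(6·1)=-3/7, b=Δ0−h0·(2M0+M1)/6=-18/7
seg 1: a=2, c=M1/2=-9/7, d=(M2−M1)/(6·1)=22/7, b=Δ1−h1·(2M1+M2)/6=-27/7
seg 2: a=0, c=M2/2=57/7, d=(M3−M2)/(6·1)=-43/7, b=Δ2−h2·(2M2+M3)/6=3
seg 3: a=5, c=M3/2=-72/7, d=(M4−M3)/(6·1)=24/7, b=Δ3−h3·(2M3+M4)/6=6/7
t_q=3/2 → seg 1, τ=1/2; S=2+-27/7·τ+-9/7·τ²+22/7·τ³=1/7

  seg 0: a=5 b=-18/7 c=0 d=-3/7
  seg 1: a=2 b=-27/7 c=-9/7 d=22/7
  seg 2: a=0 b=3 c=57/7 d=-43/7
  seg 3: a=5 b=6/7 c=-72/7 d=24/7
S(3/2) = 1/7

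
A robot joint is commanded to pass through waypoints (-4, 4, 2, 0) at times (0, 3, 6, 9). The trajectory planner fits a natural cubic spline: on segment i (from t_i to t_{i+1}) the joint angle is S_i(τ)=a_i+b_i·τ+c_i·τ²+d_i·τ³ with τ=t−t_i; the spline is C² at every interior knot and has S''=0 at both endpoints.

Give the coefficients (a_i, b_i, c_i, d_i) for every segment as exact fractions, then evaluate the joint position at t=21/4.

Δ: Δ0=8/3, Δ1=-2/3, Δ2=-2/3
row 1: diag=12, rhs=-20; c'=1/4, d'=-5/3
row 2: denom=12−3·1/4=45/4; d'=(0−3·-5/3)/(45/4)=4/9
back: M2=4/9
back: M1=-5/3−1/4·4/9=-16/9
M: M0=0, M1=-16/9, M2=4/9, M3=0
seg 0: a=-4, c=M0/2=0, d=(M1−M0)/(6·3)=-8/81, b=Δ0−h0·(2M0+M1)/6=32/9
seg 1: a=4, c=M1/2=-8/9, d=(M2−M1)/(6·3)=10/81, b=Δ1−h1·(2M1+M2)/6=8/9
seg 2: a=2, c=M2/2=2/9, d=(M3−M2)/(6·3)=-2/81, b=Δ2−h2·(2M2+M3)/6=-10/9
t_q=21/4 → seg 1, τ=9/4; S=4+8/9·τ+-8/9·τ²+10/81·τ³=93/32

  seg 0: a=-4 b=32/9 c=0 d=-8/81
  seg 1: a=4 b=8/9 c=-8/9 d=10/81
  seg 2: a=2 b=-10/9 c=2/9 d=-2/81
S(21/4) = 93/32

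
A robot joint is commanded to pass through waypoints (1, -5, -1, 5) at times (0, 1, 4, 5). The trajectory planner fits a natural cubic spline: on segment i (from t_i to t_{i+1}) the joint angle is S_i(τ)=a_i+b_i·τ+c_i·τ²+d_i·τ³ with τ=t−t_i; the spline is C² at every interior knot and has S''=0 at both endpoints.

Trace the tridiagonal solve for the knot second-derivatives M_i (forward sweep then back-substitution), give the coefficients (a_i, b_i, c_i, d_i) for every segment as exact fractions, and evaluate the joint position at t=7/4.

Δ: Δ0=-6, Δ1=4/3, Δ2=6
row 1: diag=8, rhs=44; c'=3/8, d'=11/2
row 2: denom=8−3·3/8=55/8; d'=(28−3·11/2)/(55/8)=92/55
back: M2=92/55
back: M1=11/2−3/8·92/55=268/55
M: M0=0, M1=268/55, M2=92/55, M3=0
seg 0: a=1, c=M0/2=0, d=(M1−M0)/(6·1)=134/165, b=Δ0−h0·(2M0+M1)/6=-1124/165
seg 1: a=-5, c=M1/2=134/55, d=(M2−M1)/(6·3)=-8/45, b=Δ1−h1·(2M1+M2)/6=-722/165
seg 2: a=-1, c=M2/2=46/55, d=(M3−M2)/(6·1)=-46/165, b=Δ2−h2·(2M2+M3)/6=898/165
t_q=7/4 → seg 1, τ=3/4; S=-5+-722/165·τ+134/55·τ²+-8/45·τ³=-1537/220

  seg 0: a=1 b=-1124/165 c=0 d=134/165
  seg 1: a=-5 b=-722/165 c=134/55 d=-8/45
  seg 2: a=-1 b=898/165 c=46/55 d=-46/165
S(7/4) = -1537/220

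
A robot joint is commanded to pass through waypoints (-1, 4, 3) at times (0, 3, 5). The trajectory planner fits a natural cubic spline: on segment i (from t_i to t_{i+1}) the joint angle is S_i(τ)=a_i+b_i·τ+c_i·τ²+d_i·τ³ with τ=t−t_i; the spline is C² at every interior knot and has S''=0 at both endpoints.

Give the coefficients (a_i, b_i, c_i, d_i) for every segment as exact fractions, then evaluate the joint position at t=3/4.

Δ: Δ0=5/3, Δ1=-1/2
row 1: diag=10, rhs=-13; c'=1/5, d'=-13/10
back: M1=-13/10
M: M0=0, M1=-13/10, M2=0
seg 0: a=-1, c=M0/2=0, d=(M1−M0)/(6·3)=-13/180, b=Δ0−h0·(2M0+M1)/6=139/60
seg 1: a=4, c=M1/2=-13/20, d=(M2−M1)/(6·2)=13/120, b=Δ1−h1·(2M1+M2)/6=11/30
t_q=3/4 → seg 0, τ=3/4; S=-1+139/60·τ+0·τ²+-13/180·τ³=181/256

  seg 0: a=-1 b=139/60 c=0 d=-13/180
  seg 1: a=4 b=11/30 c=-13/20 d=13/120
S(3/4) = 181/256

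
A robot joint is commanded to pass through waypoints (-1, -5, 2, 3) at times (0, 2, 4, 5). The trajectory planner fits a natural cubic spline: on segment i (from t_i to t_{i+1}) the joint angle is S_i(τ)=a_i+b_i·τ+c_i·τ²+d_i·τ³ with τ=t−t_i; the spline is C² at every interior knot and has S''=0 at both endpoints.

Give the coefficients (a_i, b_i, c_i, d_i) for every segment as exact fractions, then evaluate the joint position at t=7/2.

Δ: Δ0=-2, Δ1=7/2, Δ2=1
row 1: diag=8, rhs=33; c'=1/4, d'=33/8
row 2: denom=6−2·1/4=11/2; d'=(-15−2·33/8)/(11/2)=-93/22
back: M2=-93/22
back: M1=33/8−1/4·-93/22=57/11
M: M0=0, M1=57/11, M2=-93/22, M3=0
seg 0: a=-1, c=M0/2=0, d=(M1−M0)/(6·2)=19/44, b=Δ0−h0·(2M0+M1)/6=-41/11
seg 1: a=-5, c=M1/2=57/22, d=(M2−M1)/(6·2)=-69/88, b=Δ1−h1·(2M1+M2)/6=16/11
seg 2: a=2, c=M2/2=-93/44, d=(M3−M2)/(6·1)=31/44, b=Δ2−h2·(2M2+M3)/6=53/22
t_q=7/2 → seg 1, τ=3/2; S=-5+16/11·τ+57/22·τ²+-69/88·τ³=257/704

  seg 0: a=-1 b=-41/11 c=0 d=19/44
  seg 1: a=-5 b=16/11 c=57/22 d=-69/88
  seg 2: a=2 b=53/22 c=-93/44 d=31/44
S(7/2) = 257/704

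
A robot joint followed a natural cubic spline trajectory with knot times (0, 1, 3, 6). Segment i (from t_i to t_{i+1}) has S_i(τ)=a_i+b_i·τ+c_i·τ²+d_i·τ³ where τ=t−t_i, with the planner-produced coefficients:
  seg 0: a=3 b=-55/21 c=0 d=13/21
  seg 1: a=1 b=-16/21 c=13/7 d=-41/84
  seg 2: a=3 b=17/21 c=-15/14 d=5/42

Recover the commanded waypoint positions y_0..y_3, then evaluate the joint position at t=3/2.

y_0=3 y_1=1 y_2=3 y_3=-1
S(3/2) = 229/224

y_0 = S_0(0) = a_0 = 3
y_1 = S_1(0) = a_1 = 1
y_2 = S_2(0) = a_2 = 3
y_3 = S_2(3) = -1
t_q=3/2 is in segment 1 (τ=1/2); S_1(τ)=229/224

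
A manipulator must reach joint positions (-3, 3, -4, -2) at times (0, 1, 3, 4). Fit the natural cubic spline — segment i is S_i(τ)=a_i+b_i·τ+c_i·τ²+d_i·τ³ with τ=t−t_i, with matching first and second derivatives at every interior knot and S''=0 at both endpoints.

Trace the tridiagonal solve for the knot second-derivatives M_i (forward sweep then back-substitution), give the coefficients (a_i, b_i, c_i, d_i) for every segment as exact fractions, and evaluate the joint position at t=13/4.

  seg 0: a=-3 b=65/8 c=0 d=-17/8
  seg 1: a=3 b=7/4 c=-51/8 d=15/8
  seg 2: a=-4 b=-5/4 c=39/8 d=-13/8
S(13/4) = -2065/512

Δ: Δ0=6, Δ1=-7/2, Δ2=2
row 1: diag=6, rhs=-57; c'=1/3, d'=-19/2
row 2: denom=6−2·1/3=16/3; d'=(33−2·-19/2)/(16/3)=39/4
back: M2=39/4
back: M1=-19/2−1/3·39/4=-51/4
M: M0=0, M1=-51/4, M2=39/4, M3=0
seg 0: a=-3, c=M0/2=0, d=(M1−M0)/(6·1)=-17/8, b=Δ0−h0·(2M0+M1)/6=65/8
seg 1: a=3, c=M1/2=-51/8, d=(M2−M1)/(6·2)=15/8, b=Δ1−h1·(2M1+M2)/6=7/4
seg 2: a=-4, c=M2/2=39/8, d=(M3−M2)/(6·1)=-13/8, b=Δ2−h2·(2M2+M3)/6=-5/4
t_q=13/4 → seg 2, τ=1/4; S=-4+-5/4·τ+39/8·τ²+-13/8·τ³=-2065/512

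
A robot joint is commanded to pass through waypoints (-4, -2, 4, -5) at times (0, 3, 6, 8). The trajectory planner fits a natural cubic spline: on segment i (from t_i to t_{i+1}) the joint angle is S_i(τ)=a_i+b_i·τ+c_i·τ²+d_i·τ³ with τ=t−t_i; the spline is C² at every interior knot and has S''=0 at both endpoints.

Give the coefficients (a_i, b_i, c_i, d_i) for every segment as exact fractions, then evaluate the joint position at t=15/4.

Δ: Δ0=2/3, Δ1=2, Δ2=-9/2
row 1: diag=12, rhs=8; c'=1/4, d'=2/3
row 2: denom=10−3·1/4=37/4; d'=(-39−3·2/3)/(37/4)=-164/37
back: M2=-164/37
back: M1=2/3−1/4·-164/37=197/111
M: M0=0, M1=197/111, M2=-164/37, M3=0
seg 0: a=-4, c=M0/2=0, d=(M1−M0)/(6·3)=197/1998, b=Δ0−h0·(2M0+M1)/6=-49/222
seg 1: a=-2, c=M1/2=197/222, d=(M2−M1)/(6·3)=-689/1998, b=Δ1−h1·(2M1+M2)/6=271/111
seg 2: a=4, c=M2/2=-82/37, d=(M3−M2)/(6·2)=41/111, b=Δ2−h2·(2M2+M3)/6=-343/222
t_q=15/4 → seg 1, τ=3/4; S=-2+271/111·τ+197/222·τ²+-689/1998·τ³=875/4736

  seg 0: a=-4 b=-49/222 c=0 d=197/1998
  seg 1: a=-2 b=271/111 c=197/222 d=-689/1998
  seg 2: a=4 b=-343/222 c=-82/37 d=41/111
S(15/4) = 875/4736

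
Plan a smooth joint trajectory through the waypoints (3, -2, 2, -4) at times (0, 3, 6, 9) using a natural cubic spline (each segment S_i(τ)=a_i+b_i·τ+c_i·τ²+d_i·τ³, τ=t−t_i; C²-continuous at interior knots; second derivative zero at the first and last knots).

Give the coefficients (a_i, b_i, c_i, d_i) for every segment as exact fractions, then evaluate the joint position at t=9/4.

  seg 0: a=3 b=-121/45 c=0 d=46/405
  seg 1: a=-2 b=17/45 c=46/45 d=-19/81
  seg 2: a=2 b=8/45 c=-49/45 d=49/405
S(9/4) = -281/160

Δ: Δ0=-5/3, Δ1=4/3, Δ2=-2
row 1: diag=12, rhs=18; c'=1/4, d'=3/2
row 2: denom=12−3·1/4=45/4; d'=(-20−3·3/2)/(45/4)=-98/45
back: M2=-98/45
back: M1=3/2−1/4·-98/45=92/45
M: M0=0, M1=92/45, M2=-98/45, M3=0
seg 0: a=3, c=M0/2=0, d=(M1−M0)/(6·3)=46/405, b=Δ0−h0·(2M0+M1)/6=-121/45
seg 1: a=-2, c=M1/2=46/45, d=(M2−M1)/(6·3)=-19/81, b=Δ1−h1·(2M1+M2)/6=17/45
seg 2: a=2, c=M2/2=-49/45, d=(M3−M2)/(6·3)=49/405, b=Δ2−h2·(2M2+M3)/6=8/45
t_q=9/4 → seg 0, τ=9/4; S=3+-121/45·τ+0·τ²+46/405·τ³=-281/160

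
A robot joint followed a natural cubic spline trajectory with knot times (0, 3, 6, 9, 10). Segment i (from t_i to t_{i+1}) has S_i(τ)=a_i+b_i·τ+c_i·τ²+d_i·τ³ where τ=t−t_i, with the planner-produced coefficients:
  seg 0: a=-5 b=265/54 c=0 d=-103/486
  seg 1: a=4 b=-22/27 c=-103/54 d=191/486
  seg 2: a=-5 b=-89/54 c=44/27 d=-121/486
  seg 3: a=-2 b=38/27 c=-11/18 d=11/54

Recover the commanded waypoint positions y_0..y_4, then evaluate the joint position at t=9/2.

y_0=-5 y_1=4 y_2=-5 y_3=-2 y_4=-1
S(9/2) = -3/16

y_0 = S_0(0) = a_0 = -5
y_1 = S_1(0) = a_1 = 4
y_2 = S_2(0) = a_2 = -5
y_3 = S_3(0) = a_3 = -2
y_4 = S_3(1) = -1
t_q=9/2 is in segment 1 (τ=3/2); S_1(τ)=-3/16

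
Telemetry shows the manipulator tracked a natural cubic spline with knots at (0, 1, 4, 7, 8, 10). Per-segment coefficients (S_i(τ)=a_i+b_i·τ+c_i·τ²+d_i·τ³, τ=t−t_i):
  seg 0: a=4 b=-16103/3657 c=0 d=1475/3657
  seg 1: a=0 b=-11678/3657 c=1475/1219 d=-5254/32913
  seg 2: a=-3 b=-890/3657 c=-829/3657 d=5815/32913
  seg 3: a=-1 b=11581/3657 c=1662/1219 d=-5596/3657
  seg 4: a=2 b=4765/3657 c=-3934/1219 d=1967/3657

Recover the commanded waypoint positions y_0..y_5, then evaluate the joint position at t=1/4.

y_0=4 y_1=0 y_2=-3 y_3=-1 y_4=2 y_5=-4
S(1/4) = 226673/78016

y_0 = S_0(0) = a_0 = 4
y_1 = S_1(0) = a_1 = 0
y_2 = S_2(0) = a_2 = -3
y_3 = S_3(0) = a_3 = -1
y_4 = S_4(0) = a_4 = 2
y_5 = S_4(2) = -4
t_q=1/4 is in segment 0 (τ=1/4); S_0(τ)=226673/78016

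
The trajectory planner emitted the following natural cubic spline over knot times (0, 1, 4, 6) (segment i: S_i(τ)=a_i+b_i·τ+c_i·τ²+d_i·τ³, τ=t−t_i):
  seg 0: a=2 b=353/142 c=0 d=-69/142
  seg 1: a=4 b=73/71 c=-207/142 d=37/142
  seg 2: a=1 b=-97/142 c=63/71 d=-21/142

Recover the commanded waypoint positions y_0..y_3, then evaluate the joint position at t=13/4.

y_0=2 y_1=4 y_2=1 y_3=2
S(13/4) = 17281/9088

y_0 = S_0(0) = a_0 = 2
y_1 = S_1(0) = a_1 = 4
y_2 = S_2(0) = a_2 = 1
y_3 = S_2(2) = 2
t_q=13/4 is in segment 1 (τ=9/4); S_1(τ)=17281/9088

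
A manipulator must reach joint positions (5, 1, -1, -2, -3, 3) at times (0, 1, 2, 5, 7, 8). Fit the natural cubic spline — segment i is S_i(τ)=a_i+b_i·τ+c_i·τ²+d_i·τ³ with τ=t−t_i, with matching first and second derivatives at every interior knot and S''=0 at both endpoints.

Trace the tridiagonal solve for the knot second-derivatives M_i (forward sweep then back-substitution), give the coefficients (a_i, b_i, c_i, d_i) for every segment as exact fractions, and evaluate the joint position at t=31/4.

Δ: Δ0=-4, Δ1=-2, Δ2=-1/3, Δ3=-1/2, Δ4=6
row 1: diag=4, rhs=12; c'=1/4, d'=3
row 2: denom=8−1·1/4=31/4; d'=(10−1·3)/(31/4)=28/31
row 3: denom=10−3·12/31=274/31; d'=(-1−3·28/31)/(274/31)=-115/274
row 4: denom=6−2·31/137=760/137; d'=(39−2·-115/274)/(760/137)=2729/380
back: M4=2729/380
back: M3=-115/274−31/137·2729/380=-777/380
back: M2=28/31−12/31·-777/380=161/95
back: M1=3−1/4·161/95=979/380
M: M0=0, M1=979/380, M2=161/95, M3=-777/380, M4=2729/380, M5=0
seg 0: a=5, c=M0/2=0, d=(M1−M0)/(6·1)=979/2280, b=Δ0−h0·(2M0+M1)/6=-10099/2280
seg 1: a=1, c=M1/2=979/760, d=(M2−M1)/(6·1)=-67/456, b=Δ1−h1·(2M1+M2)/6=-3581/1140
seg 2: a=-1, c=M2/2=161/190, d=(M3−M2)/(6·3)=-1421/6840, b=Δ2−h2·(2M2+M3)/6=-2293/2280
seg 3: a=-2, c=M3/2=-777/760, d=(M4−M3)/(6·2)=1753/2280, b=Δ3−h3·(2M3+M4)/6=-349/228
seg 4: a=-3, c=M4/2=2729/760, d=(M5−M4)/(6·1)=-2729/2280, b=Δ4−h4·(2M4+M5)/6=4111/1140
t_q=31/4 → seg 4, τ=3/4; S=-3+4111/1140·τ+2729/760·τ²+-2729/2280·τ³=11863/9728

  seg 0: a=5 b=-10099/2280 c=0 d=979/2280
  seg 1: a=1 b=-3581/1140 c=979/760 d=-67/456
  seg 2: a=-1 b=-2293/2280 c=161/190 d=-1421/6840
  seg 3: a=-2 b=-349/228 c=-777/760 d=1753/2280
  seg 4: a=-3 b=4111/1140 c=2729/760 d=-2729/2280
S(31/4) = 11863/9728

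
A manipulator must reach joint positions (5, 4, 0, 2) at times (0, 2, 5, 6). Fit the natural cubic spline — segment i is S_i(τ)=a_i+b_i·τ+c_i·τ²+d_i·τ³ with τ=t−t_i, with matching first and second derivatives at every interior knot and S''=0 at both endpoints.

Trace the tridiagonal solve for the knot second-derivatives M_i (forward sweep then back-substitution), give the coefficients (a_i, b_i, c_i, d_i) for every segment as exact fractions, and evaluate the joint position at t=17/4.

  seg 0: a=5 b=-13/426 c=0 d=-25/213
  seg 1: a=4 b=-613/426 c=-50/71 d=35/142
  seg 2: a=0 b=211/213 c=215/142 d=-215/426
S(17/4) = 43/9088

Δ: Δ0=-1/2, Δ1=-4/3, Δ2=2
row 1: diag=10, rhs=-5; c'=3/10, d'=-1/2
row 2: denom=8−3·3/10=71/10; d'=(20−3·-1/2)/(71/10)=215/71
back: M2=215/71
back: M1=-1/2−3/10·215/71=-100/71
M: M0=0, M1=-100/71, M2=215/71, M3=0
seg 0: a=5, c=M0/2=0, d=(M1−M0)/(6·2)=-25/213, b=Δ0−h0·(2M0+M1)/6=-13/426
seg 1: a=4, c=M1/2=-50/71, d=(M2−M1)/(6·3)=35/142, b=Δ1−h1·(2M1+M2)/6=-613/426
seg 2: a=0, c=M2/2=215/142, d=(M3−M2)/(6·1)=-215/426, b=Δ2−h2·(2M2+M3)/6=211/213
t_q=17/4 → seg 1, τ=9/4; S=4+-613/426·τ+-50/71·τ²+35/142·τ³=43/9088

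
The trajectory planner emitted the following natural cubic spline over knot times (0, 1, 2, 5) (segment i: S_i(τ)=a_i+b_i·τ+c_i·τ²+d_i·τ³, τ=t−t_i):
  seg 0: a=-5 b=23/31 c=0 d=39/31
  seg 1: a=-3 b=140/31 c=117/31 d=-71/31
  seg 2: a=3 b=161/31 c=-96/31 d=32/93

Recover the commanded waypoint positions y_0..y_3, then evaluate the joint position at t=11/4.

y_0=-5 y_1=-3 y_2=3 y_3=0
S(11/4) = 657/124

y_0 = S_0(0) = a_0 = -5
y_1 = S_1(0) = a_1 = -3
y_2 = S_2(0) = a_2 = 3
y_3 = S_2(3) = 0
t_q=11/4 is in segment 2 (τ=3/4); S_2(τ)=657/124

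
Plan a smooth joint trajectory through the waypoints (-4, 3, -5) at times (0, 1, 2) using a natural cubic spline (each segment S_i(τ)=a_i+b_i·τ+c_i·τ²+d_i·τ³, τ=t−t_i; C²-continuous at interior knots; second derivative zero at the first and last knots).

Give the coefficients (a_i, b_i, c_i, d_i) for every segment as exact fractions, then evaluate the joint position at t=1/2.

Δ: Δ0=7, Δ1=-8
row 1: diag=4, rhs=-90; c'=1/4, d'=-45/2
back: M1=-45/2
M: M0=0, M1=-45/2, M2=0
seg 0: a=-4, c=M0/2=0, d=(M1−M0)/(6·1)=-15/4, b=Δ0−h0·(2M0+M1)/6=43/4
seg 1: a=3, c=M1/2=-45/4, d=(M2−M1)/(6·1)=15/4, b=Δ1−h1·(2M1+M2)/6=-1/2
t_q=1/2 → seg 0, τ=1/2; S=-4+43/4·τ+0·τ²+-15/4·τ³=29/32

  seg 0: a=-4 b=43/4 c=0 d=-15/4
  seg 1: a=3 b=-1/2 c=-45/4 d=15/4
S(1/2) = 29/32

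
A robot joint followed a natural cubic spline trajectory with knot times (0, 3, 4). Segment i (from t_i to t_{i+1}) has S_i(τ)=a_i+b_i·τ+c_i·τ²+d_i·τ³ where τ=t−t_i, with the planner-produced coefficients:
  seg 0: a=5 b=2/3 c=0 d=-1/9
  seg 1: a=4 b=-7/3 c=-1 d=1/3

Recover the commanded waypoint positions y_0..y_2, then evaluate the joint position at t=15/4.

y_0=5 y_1=4 y_2=1
S(15/4) = 117/64

y_0 = S_0(0) = a_0 = 5
y_1 = S_1(0) = a_1 = 4
y_2 = S_1(1) = 1
t_q=15/4 is in segment 1 (τ=3/4); S_1(τ)=117/64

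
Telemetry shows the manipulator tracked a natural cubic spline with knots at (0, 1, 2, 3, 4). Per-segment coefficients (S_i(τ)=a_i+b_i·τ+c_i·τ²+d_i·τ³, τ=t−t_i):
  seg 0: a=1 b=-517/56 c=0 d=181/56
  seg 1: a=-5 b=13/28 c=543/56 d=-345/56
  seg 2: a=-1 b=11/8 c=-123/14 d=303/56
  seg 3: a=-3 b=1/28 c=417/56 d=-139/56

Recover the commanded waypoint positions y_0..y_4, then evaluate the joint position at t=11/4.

y_0=1 y_1=-5 y_2=-1 y_3=-3 y_4=2
S(11/4) = -9419/3584

y_0 = S_0(0) = a_0 = 1
y_1 = S_1(0) = a_1 = -5
y_2 = S_2(0) = a_2 = -1
y_3 = S_3(0) = a_3 = -3
y_4 = S_3(1) = 2
t_q=11/4 is in segment 2 (τ=3/4); S_2(τ)=-9419/3584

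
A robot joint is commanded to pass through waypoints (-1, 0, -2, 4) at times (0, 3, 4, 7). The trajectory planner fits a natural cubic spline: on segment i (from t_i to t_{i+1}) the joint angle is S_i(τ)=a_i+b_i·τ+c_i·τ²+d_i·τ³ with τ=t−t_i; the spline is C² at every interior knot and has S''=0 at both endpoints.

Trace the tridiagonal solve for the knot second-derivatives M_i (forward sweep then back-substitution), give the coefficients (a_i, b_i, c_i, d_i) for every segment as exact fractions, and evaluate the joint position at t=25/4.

Δ: Δ0=1/3, Δ1=-2, Δ2=2
row 1: diag=8, rhs=-14; c'=1/8, d'=-7/4
row 2: denom=8−1·1/8=63/8; d'=(24−1·-7/4)/(63/8)=206/63
back: M2=206/63
back: M1=-7/4−1/8·206/63=-136/63
M: M0=0, M1=-136/63, M2=206/63, M3=0
seg 0: a=-1, c=M0/2=0, d=(M1−M0)/(6·3)=-68/567, b=Δ0−h0·(2M0+M1)/6=89/63
seg 1: a=0, c=M1/2=-68/63, d=(M2−M1)/(6·1)=19/21, b=Δ1−h1·(2M1+M2)/6=-115/63
seg 2: a=-2, c=M2/2=103/63, d=(M3−M2)/(6·3)=-103/567, b=Δ2−h2·(2M2+M3)/6=-80/63
t_q=25/4 → seg 2, τ=9/4; S=-2+-80/63·τ+103/63·τ²+-103/567·τ³=605/448

  seg 0: a=-1 b=89/63 c=0 d=-68/567
  seg 1: a=0 b=-115/63 c=-68/63 d=19/21
  seg 2: a=-2 b=-80/63 c=103/63 d=-103/567
S(25/4) = 605/448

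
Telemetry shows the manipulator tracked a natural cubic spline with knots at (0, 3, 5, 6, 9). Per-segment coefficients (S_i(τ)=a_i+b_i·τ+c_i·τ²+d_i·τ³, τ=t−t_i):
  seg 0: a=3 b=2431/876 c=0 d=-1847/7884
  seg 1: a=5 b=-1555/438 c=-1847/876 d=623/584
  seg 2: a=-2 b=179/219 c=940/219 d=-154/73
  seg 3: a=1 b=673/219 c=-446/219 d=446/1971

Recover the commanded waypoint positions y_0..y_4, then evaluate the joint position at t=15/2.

y_0 = S_0(0) = a_0 = 3
y_1 = S_1(0) = a_1 = 5
y_2 = S_2(0) = a_2 = -2
y_3 = S_3(0) = a_3 = 1
y_4 = S_3(3) = -2
t_q=15/2 is in segment 3 (τ=3/2); S_3(τ)=523/292

y_0=3 y_1=5 y_2=-2 y_3=1 y_4=-2
S(15/2) = 523/292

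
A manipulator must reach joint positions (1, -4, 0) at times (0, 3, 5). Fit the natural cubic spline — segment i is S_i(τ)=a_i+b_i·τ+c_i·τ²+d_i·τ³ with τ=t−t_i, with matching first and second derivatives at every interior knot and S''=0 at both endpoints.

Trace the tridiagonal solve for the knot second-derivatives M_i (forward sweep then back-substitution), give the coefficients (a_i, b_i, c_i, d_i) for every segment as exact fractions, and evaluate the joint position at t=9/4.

  seg 0: a=1 b=-83/30 c=0 d=11/90
  seg 1: a=-4 b=8/15 c=11/10 d=-11/60
S(9/4) = -2453/640

Δ: Δ0=-5/3, Δ1=2
row 1: diag=10, rhs=22; c'=1/5, d'=11/5
back: M1=11/5
M: M0=0, M1=11/5, M2=0
seg 0: a=1, c=M0/2=0, d=(M1−M0)/(6·3)=11/90, b=Δ0−h0·(2M0+M1)/6=-83/30
seg 1: a=-4, c=M1/2=11/10, d=(M2−M1)/(6·2)=-11/60, b=Δ1−h1·(2M1+M2)/6=8/15
t_q=9/4 → seg 0, τ=9/4; S=1+-83/30·τ+0·τ²+11/90·τ³=-2453/640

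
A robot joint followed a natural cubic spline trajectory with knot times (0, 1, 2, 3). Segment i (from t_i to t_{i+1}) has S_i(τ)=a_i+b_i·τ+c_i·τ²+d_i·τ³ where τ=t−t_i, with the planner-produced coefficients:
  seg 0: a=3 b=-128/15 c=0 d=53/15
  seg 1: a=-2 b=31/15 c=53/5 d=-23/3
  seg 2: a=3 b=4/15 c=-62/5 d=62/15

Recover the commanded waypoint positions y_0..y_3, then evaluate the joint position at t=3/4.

y_0=3 y_1=-2 y_2=3 y_3=-5
S(3/4) = -611/320

y_0 = S_0(0) = a_0 = 3
y_1 = S_1(0) = a_1 = -2
y_2 = S_2(0) = a_2 = 3
y_3 = S_2(1) = -5
t_q=3/4 is in segment 0 (τ=3/4); S_0(τ)=-611/320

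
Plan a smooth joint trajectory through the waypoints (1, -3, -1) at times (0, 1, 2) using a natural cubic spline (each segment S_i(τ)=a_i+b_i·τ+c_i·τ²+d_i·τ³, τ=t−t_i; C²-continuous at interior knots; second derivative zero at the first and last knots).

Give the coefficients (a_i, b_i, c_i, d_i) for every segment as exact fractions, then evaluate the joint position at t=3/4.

  seg 0: a=1 b=-11/2 c=0 d=3/2
  seg 1: a=-3 b=-1 c=9/2 d=-3/2
S(3/4) = -319/128

Δ: Δ0=-4, Δ1=2
row 1: diag=4, rhs=36; c'=1/4, d'=9
back: M1=9
M: M0=0, M1=9, M2=0
seg 0: a=1, c=M0/2=0, d=(M1−M0)/(6·1)=3/2, b=Δ0−h0·(2M0+M1)/6=-11/2
seg 1: a=-3, c=M1/2=9/2, d=(M2−M1)/(6·1)=-3/2, b=Δ1−h1·(2M1+M2)/6=-1
t_q=3/4 → seg 0, τ=3/4; S=1+-11/2·τ+0·τ²+3/2·τ³=-319/128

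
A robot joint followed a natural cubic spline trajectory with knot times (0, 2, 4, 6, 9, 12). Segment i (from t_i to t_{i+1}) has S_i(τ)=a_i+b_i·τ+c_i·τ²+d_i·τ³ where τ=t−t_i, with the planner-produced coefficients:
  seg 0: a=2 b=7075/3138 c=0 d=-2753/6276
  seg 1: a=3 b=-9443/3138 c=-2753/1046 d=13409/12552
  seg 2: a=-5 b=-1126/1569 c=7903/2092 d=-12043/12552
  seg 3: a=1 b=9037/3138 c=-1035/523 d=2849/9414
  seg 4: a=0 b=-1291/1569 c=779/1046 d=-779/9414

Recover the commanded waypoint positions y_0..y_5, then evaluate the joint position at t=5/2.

y_0=2 y_1=3 y_2=-5 y_3=1 y_4=0 y_5=2
S(5/2) = 32499/33472

y_0 = S_0(0) = a_0 = 2
y_1 = S_1(0) = a_1 = 3
y_2 = S_2(0) = a_2 = -5
y_3 = S_3(0) = a_3 = 1
y_4 = S_4(0) = a_4 = 0
y_5 = S_4(3) = 2
t_q=5/2 is in segment 1 (τ=1/2); S_1(τ)=32499/33472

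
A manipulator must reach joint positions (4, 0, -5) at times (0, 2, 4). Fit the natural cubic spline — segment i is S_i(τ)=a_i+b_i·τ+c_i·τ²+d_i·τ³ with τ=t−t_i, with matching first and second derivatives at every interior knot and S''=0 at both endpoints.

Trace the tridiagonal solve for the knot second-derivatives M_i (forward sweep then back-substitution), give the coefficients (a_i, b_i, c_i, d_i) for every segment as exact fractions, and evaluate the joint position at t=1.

Δ: Δ0=-2, Δ1=-5/2
row 1: diag=8, rhs=-3; c'=1/4, d'=-3/8
back: M1=-3/8
M: M0=0, M1=-3/8, M2=0
seg 0: a=4, c=M0/2=0, d=(M1−M0)/(6·2)=-1/32, b=Δ0−h0·(2M0+M1)/6=-15/8
seg 1: a=0, c=M1/2=-3/16, d=(M2−M1)/(6·2)=1/32, b=Δ1−h1·(2M1+M2)/6=-9/4
t_q=1 → seg 0, τ=1; S=4+-15/8·τ+0·τ²+-1/32·τ³=67/32

  seg 0: a=4 b=-15/8 c=0 d=-1/32
  seg 1: a=0 b=-9/4 c=-3/16 d=1/32
S(1) = 67/32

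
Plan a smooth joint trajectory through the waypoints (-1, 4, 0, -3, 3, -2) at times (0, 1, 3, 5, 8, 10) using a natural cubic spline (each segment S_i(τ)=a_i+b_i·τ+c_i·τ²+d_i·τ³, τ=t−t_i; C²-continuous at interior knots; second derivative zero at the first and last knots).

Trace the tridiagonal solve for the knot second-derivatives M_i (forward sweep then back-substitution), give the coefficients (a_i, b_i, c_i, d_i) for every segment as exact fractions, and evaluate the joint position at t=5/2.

  seg 0: a=-1 b=23533/3764 c=0 d=-4713/3764
  seg 1: a=4 b=4697/1882 c=-14139/3764 d=2839/3764
  seg 2: a=0 b=-6547/1882 c=2895/3764 d=829/7528
  seg 3: a=-3 b=865/941 c=2691/1882 d=-671/1882
  seg 4: a=3 b=-241/1882 c=-1674/941 d=279/941
S(5/2) = 55327/30112

Δ: Δ0=5, Δ1=-2, Δ2=-3/2, Δ3=2, Δ4=-5/2
row 1: diag=6, rhs=-42; c'=1/3, d'=-7
row 2: denom=8−2·1/3=22/3; d'=(3−2·-7)/(22/3)=51/22
row 3: denom=10−2·3/11=104/11; d'=(21−2·51/22)/(104/11)=45/26
row 4: denom=10−3·33/104=941/104; d'=(-27−3·45/26)/(941/104)=-3348/941
back: M4=-3348/941
back: M3=45/26−33/104·-3348/941=2691/941
back: M2=51/22−3/11·2691/941=2895/1882
back: M1=-7−1/3·2895/1882=-14139/1882
M: M0=0, M1=-14139/1882, M2=2895/1882, M3=2691/941, M4=-3348/941, M5=0
seg 0: a=-1, c=M0/2=0, d=(M1−M0)/(6·1)=-4713/3764, b=Δ0−h0·(2M0+M1)/6=23533/3764
seg 1: a=4, c=M1/2=-14139/3764, d=(M2−M1)/(6·2)=2839/3764, b=Δ1−h1·(2M1+M2)/6=4697/1882
seg 2: a=0, c=M2/2=2895/3764, d=(M3−M2)/(6·2)=829/7528, b=Δ2−h2·(2M2+M3)/6=-6547/1882
seg 3: a=-3, c=M3/2=2691/1882, d=(M4−M3)/(6·3)=-671/1882, b=Δ3−h3·(2M3+M4)/6=865/941
seg 4: a=3, c=M4/2=-1674/941, d=(M5−M4)/(6·2)=279/941, b=Δ4−h4·(2M4+M5)/6=-241/1882
t_q=5/2 → seg 1, τ=3/2; S=4+4697/1882·τ+-14139/3764·τ²+2839/3764·τ³=55327/30112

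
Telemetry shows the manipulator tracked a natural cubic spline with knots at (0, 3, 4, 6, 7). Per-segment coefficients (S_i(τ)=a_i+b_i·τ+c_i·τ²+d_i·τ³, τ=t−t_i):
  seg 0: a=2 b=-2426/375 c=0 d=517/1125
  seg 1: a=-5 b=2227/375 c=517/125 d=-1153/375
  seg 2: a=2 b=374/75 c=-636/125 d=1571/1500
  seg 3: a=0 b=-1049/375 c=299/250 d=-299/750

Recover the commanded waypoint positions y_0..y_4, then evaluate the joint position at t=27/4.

y_0=2 y_1=-5 y_2=2 y_3=0 y_4=-2
S(27/4) = -5099/3200

y_0 = S_0(0) = a_0 = 2
y_1 = S_1(0) = a_1 = -5
y_2 = S_2(0) = a_2 = 2
y_3 = S_3(0) = a_3 = 0
y_4 = S_3(1) = -2
t_q=27/4 is in segment 3 (τ=3/4); S_3(τ)=-5099/3200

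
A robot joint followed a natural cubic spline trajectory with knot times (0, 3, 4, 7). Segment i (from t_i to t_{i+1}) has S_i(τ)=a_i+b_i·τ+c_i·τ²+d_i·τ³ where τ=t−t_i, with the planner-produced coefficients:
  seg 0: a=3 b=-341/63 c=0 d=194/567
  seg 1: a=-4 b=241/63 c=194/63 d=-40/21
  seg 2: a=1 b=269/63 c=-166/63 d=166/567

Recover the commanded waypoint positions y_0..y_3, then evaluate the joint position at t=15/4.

y_0 = S_0(0) = a_0 = 3
y_1 = S_1(0) = a_1 = -4
y_2 = S_2(0) = a_2 = 1
y_3 = S_2(3) = -2
t_q=15/4 is in segment 1 (τ=3/4); S_1(τ)=-17/84

y_0=3 y_1=-4 y_2=1 y_3=-2
S(15/4) = -17/84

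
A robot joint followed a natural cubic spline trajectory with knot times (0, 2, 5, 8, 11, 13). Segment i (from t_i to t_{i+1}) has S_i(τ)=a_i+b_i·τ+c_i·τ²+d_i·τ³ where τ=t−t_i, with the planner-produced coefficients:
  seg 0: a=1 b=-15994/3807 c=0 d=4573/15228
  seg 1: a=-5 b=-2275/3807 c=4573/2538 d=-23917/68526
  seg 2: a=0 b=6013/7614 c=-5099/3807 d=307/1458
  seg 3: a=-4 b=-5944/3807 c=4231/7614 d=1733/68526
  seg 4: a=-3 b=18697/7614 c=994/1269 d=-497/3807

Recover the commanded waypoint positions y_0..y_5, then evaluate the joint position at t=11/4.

y_0 = S_0(0) = a_0 = 1
y_1 = S_1(0) = a_1 = -5
y_2 = S_2(0) = a_2 = 0
y_3 = S_3(0) = a_3 = -4
y_4 = S_4(0) = a_4 = -3
y_5 = S_4(2) = 4
t_q=11/4 is in segment 1 (τ=3/4); S_1(τ)=-248083/54144

y_0=1 y_1=-5 y_2=0 y_3=-4 y_4=-3 y_5=4
S(11/4) = -248083/54144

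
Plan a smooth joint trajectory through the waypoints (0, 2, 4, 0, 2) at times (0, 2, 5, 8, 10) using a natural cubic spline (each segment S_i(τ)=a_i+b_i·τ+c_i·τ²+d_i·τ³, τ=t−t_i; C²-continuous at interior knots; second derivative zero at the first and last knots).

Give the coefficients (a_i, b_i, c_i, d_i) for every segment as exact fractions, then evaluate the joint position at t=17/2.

  seg 0: a=0 b=233/255 c=0 d=11/510
  seg 1: a=2 b=299/255 c=11/85 d=-76/765
  seg 2: a=4 b=-11/15 c=-13/17 d=16/85
  seg 3: a=0 b=-61/255 c=79/85 d=-79/510
S(17/2) = 127/1360

Δ: Δ0=1, Δ1=2/3, Δ2=-4/3, Δ3=1
row 1: diag=10, rhs=-2; c'=3/10, d'=-1/5
row 2: denom=12−3·3/10=111/10; d'=(-12−3·-1/5)/(111/10)=-38/37
row 3: denom=10−3·10/37=340/37; d'=(14−3·-38/37)/(340/37)=158/85
back: M3=158/85
back: M2=-38/37−10/37·158/85=-26/17
back: M1=-1/5−3/10·-26/17=22/85
M: M0=0, M1=22/85, M2=-26/17, M3=158/85, M4=0
seg 0: a=0, c=M0/2=0, d=(M1−M0)/(6·2)=11/510, b=Δ0−h0·(2M0+M1)/6=233/255
seg 1: a=2, c=M1/2=11/85, d=(M2−M1)/(6·3)=-76/765, b=Δ1−h1·(2M1+M2)/6=299/255
seg 2: a=4, c=M2/2=-13/17, d=(M3−M2)/(6·3)=16/85, b=Δ2−h2·(2M2+M3)/6=-11/15
seg 3: a=0, c=M3/2=79/85, d=(M4−M3)/(6·2)=-79/510, b=Δ3−h3·(2M3+M4)/6=-61/255
t_q=17/2 → seg 3, τ=1/2; S=0+-61/255·τ+79/85·τ²+-79/510·τ³=127/1360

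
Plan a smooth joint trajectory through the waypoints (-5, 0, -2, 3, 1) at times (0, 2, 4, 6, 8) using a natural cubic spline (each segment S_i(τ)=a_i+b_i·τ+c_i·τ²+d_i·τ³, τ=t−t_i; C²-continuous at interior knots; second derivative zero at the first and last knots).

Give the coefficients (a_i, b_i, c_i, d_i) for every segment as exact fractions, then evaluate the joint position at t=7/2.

Δ: Δ0=5/2, Δ1=-1, Δ2=5/2, Δ3=-1
row 1: diag=8, rhs=-21; c'=1/4, d'=-21/8
row 2: denom=8−2·1/4=15/2; d'=(21−2·-21/8)/(15/2)=7/2
row 3: denom=8−2·4/15=112/15; d'=(-21−2·7/2)/(112/15)=-15/4
back: M3=-15/4
back: M2=7/2−4/15·-15/4=9/2
back: M1=-21/8−1/4·9/2=-15/4
M: M0=0, M1=-15/4, M2=9/2, M3=-15/4, M4=0
seg 0: a=-5, c=M0/2=0, d=(M1−M0)/(6·2)=-5/16, b=Δ0−h0·(2M0+M1)/6=15/4
seg 1: a=0, c=M1/2=-15/8, d=(M2−M1)/(6·2)=11/16, b=Δ1−h1·(2M1+M2)/6=0
seg 2: a=-2, c=M2/2=9/4, d=(M3−M2)/(6·2)=-11/16, b=Δ2−h2·(2M2+M3)/6=3/4
seg 3: a=3, c=M3/2=-15/8, d=(M4−M3)/(6·2)=5/16, b=Δ3−h3·(2M3+M4)/6=3/2
t_q=7/2 → seg 1, τ=3/2; S=0+0·τ+-15/8·τ²+11/16·τ³=-243/128

  seg 0: a=-5 b=15/4 c=0 d=-5/16
  seg 1: a=0 b=0 c=-15/8 d=11/16
  seg 2: a=-2 b=3/4 c=9/4 d=-11/16
  seg 3: a=3 b=3/2 c=-15/8 d=5/16
S(7/2) = -243/128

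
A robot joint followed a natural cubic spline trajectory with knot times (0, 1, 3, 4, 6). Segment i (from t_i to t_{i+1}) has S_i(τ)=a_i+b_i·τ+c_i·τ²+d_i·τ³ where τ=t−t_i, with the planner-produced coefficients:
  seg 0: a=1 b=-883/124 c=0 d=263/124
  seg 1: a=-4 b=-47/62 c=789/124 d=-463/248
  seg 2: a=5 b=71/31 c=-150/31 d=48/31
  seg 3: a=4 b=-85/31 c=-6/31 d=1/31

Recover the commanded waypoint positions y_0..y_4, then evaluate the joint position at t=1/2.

y_0=1 y_1=-4 y_2=5 y_3=4 y_4=-2
S(1/2) = -2277/992

y_0 = S_0(0) = a_0 = 1
y_1 = S_1(0) = a_1 = -4
y_2 = S_2(0) = a_2 = 5
y_3 = S_3(0) = a_3 = 4
y_4 = S_3(2) = -2
t_q=1/2 is in segment 0 (τ=1/2); S_0(τ)=-2277/992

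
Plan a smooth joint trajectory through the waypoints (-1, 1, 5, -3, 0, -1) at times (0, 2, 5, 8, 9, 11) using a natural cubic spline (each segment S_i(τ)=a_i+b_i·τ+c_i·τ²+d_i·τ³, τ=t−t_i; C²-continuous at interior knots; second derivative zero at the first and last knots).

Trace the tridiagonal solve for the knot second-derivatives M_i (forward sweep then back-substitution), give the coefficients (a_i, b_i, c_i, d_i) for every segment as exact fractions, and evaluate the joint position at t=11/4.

  seg 0: a=-1 b=2534/4677 c=0 d=2143/18708
  seg 1: a=1 b=8963/4677 c=2143/3118 d=-2749/9354
  seg 2: a=5 b=-17723/9354 c=-3052/1559 d=15905/28062
  seg 3: a=-3 b=7775/4677 c=9801/3118 d=-16891/9354
  seg 4: a=0 b=23683/9354 c=-3545/1559 d=3545/9354
S(11/4) = 538775/199552

Δ: Δ0=1, Δ1=4/3, Δ2=-8/3, Δ3=3, Δ4=-1/2
row 1: diag=10, rhs=2; c'=3/10, d'=1/5
row 2: denom=12−3·3/10=111/10; d'=(-24−3·1/5)/(111/10)=-82/37
row 3: denom=8−3·10/37=266/37; d'=(34−3·-82/37)/(266/37)=752/133
row 4: denom=6−1·37/266=1559/266; d'=(-21−1·752/133)/(1559/266)=-7090/1559
back: M4=-7090/1559
back: M3=752/133−37/266·-7090/1559=9801/1559
back: M2=-82/37−10/37·9801/1559=-6104/1559
back: M1=1/5−3/10·-6104/1559=2143/1559
M: M0=0, M1=2143/1559, M2=-6104/1559, M3=9801/1559, M4=-7090/1559, M5=0
seg 0: a=-1, c=M0/2=0, d=(M1−M0)/(6·2)=2143/18708, b=Δ0−h0·(2M0+M1)/6=2534/4677
seg 1: a=1, c=M1/2=2143/3118, d=(M2−M1)/(6·3)=-2749/9354, b=Δ1−h1·(2M1+M2)/6=8963/4677
seg 2: a=5, c=M2/2=-3052/1559, d=(M3−M2)/(6·3)=15905/28062, b=Δ2−h2·(2M2+M3)/6=-17723/9354
seg 3: a=-3, c=M3/2=9801/3118, d=(M4−M3)/(6·1)=-16891/9354, b=Δ3−h3·(2M3+M4)/6=7775/4677
seg 4: a=0, c=M4/2=-3545/1559, d=(M5−M4)/(6·2)=3545/9354, b=Δ4−h4·(2M4+M5)/6=23683/9354
t_q=11/4 → seg 1, τ=3/4; S=1+8963/4677·τ+2143/3118·τ²+-2749/9354·τ³=538775/199552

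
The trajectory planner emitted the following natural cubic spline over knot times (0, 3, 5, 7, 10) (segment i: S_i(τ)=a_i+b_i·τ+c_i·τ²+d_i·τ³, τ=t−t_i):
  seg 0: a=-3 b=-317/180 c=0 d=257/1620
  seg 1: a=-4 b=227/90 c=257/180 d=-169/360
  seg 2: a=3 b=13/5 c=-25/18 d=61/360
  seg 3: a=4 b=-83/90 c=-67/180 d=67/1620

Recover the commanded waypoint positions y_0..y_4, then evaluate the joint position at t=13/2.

y_0=-3 y_1=-4 y_2=3 y_3=4 y_4=-1
S(13/2) = 1391/320

y_0 = S_0(0) = a_0 = -3
y_1 = S_1(0) = a_1 = -4
y_2 = S_2(0) = a_2 = 3
y_3 = S_3(0) = a_3 = 4
y_4 = S_3(3) = -1
t_q=13/2 is in segment 2 (τ=3/2); S_2(τ)=1391/320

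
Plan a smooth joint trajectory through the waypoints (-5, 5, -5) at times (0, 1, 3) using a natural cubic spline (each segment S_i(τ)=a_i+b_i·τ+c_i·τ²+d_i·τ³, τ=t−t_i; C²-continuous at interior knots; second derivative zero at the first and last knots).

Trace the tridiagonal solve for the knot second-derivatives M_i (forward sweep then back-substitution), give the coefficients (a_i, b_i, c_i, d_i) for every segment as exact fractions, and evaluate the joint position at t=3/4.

  seg 0: a=-5 b=25/2 c=0 d=-5/2
  seg 1: a=5 b=5 c=-15/2 d=5/4
S(3/4) = 425/128

Δ: Δ0=10, Δ1=-5
row 1: diag=6, rhs=-90; c'=1/3, d'=-15
back: M1=-15
M: M0=0, M1=-15, M2=0
seg 0: a=-5, c=M0/2=0, d=(M1−M0)/(6·1)=-5/2, b=Δ0−h0·(2M0+M1)/6=25/2
seg 1: a=5, c=M1/2=-15/2, d=(M2−M1)/(6·2)=5/4, b=Δ1−h1·(2M1+M2)/6=5
t_q=3/4 → seg 0, τ=3/4; S=-5+25/2·τ+0·τ²+-5/2·τ³=425/128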